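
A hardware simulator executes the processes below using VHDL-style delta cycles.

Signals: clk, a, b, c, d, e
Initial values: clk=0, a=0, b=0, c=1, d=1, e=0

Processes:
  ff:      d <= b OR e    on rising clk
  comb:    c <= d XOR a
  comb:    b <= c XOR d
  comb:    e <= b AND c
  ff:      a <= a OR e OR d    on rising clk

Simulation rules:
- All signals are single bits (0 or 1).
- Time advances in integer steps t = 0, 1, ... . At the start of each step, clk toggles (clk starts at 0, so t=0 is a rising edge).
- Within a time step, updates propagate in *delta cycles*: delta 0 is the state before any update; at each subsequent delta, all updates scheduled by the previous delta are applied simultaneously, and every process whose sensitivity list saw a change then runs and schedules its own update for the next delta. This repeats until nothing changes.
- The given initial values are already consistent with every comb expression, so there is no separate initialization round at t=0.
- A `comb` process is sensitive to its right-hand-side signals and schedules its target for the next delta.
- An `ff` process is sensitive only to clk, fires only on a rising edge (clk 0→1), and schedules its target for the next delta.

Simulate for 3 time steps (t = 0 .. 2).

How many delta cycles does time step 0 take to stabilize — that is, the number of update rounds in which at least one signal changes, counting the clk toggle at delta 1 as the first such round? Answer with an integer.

4

t=0 Δ0: e=0 d=1 b=0 c=1 clk=0 a=0
  Δ1: clk:0→1
  Δ2: d:1→0, a:0→1
  Δ3: b:0→1
  Δ4: e:0→1
  (4Δ to stable)
t=1 Δ0: e=1 d=0 b=1 c=1 clk=1 a=1
  Δ1: clk:1→0
  (1Δ to stable)
t=2 Δ0: e=1 d=0 b=1 c=1 clk=0 a=1
  Δ1: clk:0→1
  Δ2: d:0→1
  Δ3: b:1→0, c:1→0
  Δ4: e:1→0, b:0→1
  (4Δ to stable)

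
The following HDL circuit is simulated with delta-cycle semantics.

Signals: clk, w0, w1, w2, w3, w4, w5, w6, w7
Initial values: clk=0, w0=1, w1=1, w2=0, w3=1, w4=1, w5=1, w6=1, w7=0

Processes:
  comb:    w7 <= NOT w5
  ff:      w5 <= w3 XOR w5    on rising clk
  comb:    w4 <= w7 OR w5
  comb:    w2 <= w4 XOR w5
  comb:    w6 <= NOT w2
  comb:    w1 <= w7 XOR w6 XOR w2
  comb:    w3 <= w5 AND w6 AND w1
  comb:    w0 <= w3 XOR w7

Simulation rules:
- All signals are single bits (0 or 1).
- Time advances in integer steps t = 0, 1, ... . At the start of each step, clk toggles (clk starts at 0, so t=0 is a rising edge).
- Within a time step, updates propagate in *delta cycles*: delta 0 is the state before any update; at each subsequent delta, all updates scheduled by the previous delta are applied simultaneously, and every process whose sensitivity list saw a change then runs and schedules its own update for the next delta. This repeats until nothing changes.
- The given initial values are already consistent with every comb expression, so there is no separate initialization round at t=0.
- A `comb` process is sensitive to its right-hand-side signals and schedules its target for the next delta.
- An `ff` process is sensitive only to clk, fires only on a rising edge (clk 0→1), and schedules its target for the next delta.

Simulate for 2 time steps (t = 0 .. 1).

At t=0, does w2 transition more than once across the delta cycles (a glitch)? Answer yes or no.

[bits: w2,clk,w3,w4,w5,w1,w7,w0,w6]
t=0: Δ0=001111011 Δ1=011111011 Δ2=011101011 Δ3=110001111 Δ4=010101110 Δ5=110101111 Δ6=110101110 Δ7=110100110 | 7Δ
t=1: Δ0=110100110 Δ1=100100110 | 1Δ

yes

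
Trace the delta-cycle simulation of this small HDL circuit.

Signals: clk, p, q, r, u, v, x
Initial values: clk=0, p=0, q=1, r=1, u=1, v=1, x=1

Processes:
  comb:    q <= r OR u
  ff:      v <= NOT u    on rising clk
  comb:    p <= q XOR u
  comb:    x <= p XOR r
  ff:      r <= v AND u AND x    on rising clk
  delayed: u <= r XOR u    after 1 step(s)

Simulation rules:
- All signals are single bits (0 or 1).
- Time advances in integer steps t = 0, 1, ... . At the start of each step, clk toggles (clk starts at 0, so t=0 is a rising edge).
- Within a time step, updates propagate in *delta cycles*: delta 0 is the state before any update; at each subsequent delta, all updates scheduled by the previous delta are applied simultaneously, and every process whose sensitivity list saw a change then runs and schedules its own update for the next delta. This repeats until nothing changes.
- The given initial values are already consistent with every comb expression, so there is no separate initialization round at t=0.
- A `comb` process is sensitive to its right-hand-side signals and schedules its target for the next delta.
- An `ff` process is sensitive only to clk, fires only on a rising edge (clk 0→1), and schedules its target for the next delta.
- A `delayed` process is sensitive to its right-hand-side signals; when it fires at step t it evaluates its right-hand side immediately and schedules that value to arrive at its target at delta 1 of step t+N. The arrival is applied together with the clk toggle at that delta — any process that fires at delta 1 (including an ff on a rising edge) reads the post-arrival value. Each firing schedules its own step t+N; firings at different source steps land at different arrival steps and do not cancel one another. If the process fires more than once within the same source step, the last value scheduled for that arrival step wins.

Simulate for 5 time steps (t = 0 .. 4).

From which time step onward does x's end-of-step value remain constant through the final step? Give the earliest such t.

[bits: clk,u,r,q,v,x,p]
t=0: Δ0=0111110 Δ1=1111110 Δ2=1111010 | 2Δ
t=1: Δ0=1111010 Δ1=0111010 | 1Δ
t=2: Δ0=0111010 Δ1=1111010 Δ2=1101010 Δ3=1101000 | 3Δ
t=3: Δ0=1101000 Δ1=0101000 | 1Δ
t=4: Δ0=0101000 Δ1=1101000 | 1Δ

2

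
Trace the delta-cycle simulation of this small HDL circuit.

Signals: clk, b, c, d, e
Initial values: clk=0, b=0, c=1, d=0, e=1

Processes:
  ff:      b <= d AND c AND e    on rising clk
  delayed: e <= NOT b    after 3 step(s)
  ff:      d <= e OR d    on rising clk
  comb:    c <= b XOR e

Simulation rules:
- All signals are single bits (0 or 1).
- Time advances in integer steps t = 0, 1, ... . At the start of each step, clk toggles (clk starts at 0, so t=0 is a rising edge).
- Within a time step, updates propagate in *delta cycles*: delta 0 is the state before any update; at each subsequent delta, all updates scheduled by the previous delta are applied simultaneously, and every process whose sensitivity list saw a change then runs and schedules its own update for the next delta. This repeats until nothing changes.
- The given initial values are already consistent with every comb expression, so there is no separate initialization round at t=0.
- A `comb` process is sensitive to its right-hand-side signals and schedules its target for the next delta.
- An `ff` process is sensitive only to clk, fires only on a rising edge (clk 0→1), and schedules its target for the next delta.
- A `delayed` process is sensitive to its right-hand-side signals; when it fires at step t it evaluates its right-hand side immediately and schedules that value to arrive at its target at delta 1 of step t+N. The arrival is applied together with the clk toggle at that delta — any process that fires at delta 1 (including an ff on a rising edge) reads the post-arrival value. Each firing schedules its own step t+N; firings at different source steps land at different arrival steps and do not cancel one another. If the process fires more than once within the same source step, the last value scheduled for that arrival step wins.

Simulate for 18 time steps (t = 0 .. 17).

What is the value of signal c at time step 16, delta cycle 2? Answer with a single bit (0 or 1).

[bits: b,e,clk,c,d]
t=0: Δ0=01010 Δ1=01110 Δ2=01111 | 2Δ
t=1: Δ0=01111 Δ1=01011 | 1Δ
t=2: Δ0=01011 Δ1=01111 Δ2=11111 Δ3=11101 | 3Δ
t=3: Δ0=11101 Δ1=11001 | 1Δ
t=4: Δ0=11001 Δ1=11101 Δ2=01101 Δ3=01111 | 3Δ
t=5: Δ0=01111 Δ1=00011 Δ2=00001 | 2Δ
t=6: Δ0=00001 Δ1=00101 | 1Δ
t=7: Δ0=00101 Δ1=01001 Δ2=01011 | 2Δ
t=8: Δ0=01011 Δ1=01111 Δ2=11111 Δ3=11101 | 3Δ
t=9: Δ0=11101 Δ1=11001 | 1Δ
t=10: Δ0=11001 Δ1=11101 Δ2=01101 Δ3=01111 | 3Δ
t=11: Δ0=01111 Δ1=00011 Δ2=00001 | 2Δ
t=12: Δ0=00001 Δ1=00101 | 1Δ
t=13: Δ0=00101 Δ1=01001 Δ2=01011 | 2Δ
t=14: Δ0=01011 Δ1=01111 Δ2=11111 Δ3=11101 | 3Δ
t=15: Δ0=11101 Δ1=11001 | 1Δ
t=16: Δ0=11001 Δ1=11101 Δ2=01101 Δ3=01111 | 3Δ
t=17: Δ0=01111 Δ1=00011 Δ2=00001 | 2Δ

0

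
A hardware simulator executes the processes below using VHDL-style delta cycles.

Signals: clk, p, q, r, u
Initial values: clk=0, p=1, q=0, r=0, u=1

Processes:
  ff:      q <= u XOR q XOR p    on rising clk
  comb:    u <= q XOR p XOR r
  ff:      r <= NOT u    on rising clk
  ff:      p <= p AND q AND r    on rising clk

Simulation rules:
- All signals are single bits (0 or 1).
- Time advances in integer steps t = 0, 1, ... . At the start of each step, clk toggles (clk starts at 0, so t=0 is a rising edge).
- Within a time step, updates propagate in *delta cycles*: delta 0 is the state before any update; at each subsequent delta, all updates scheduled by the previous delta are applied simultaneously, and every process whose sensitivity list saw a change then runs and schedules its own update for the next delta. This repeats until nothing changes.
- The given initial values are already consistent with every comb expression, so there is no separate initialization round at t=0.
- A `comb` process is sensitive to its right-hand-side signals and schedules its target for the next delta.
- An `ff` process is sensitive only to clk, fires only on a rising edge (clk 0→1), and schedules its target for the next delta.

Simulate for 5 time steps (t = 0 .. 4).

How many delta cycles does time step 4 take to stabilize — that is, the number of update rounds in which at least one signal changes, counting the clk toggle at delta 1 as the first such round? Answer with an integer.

t0.Δ0 clk=0 u=1 r=0 q=0 p=1
t0.Δ1 clk=1 u=1 r=0 q=0 p=1
t0.Δ2 clk=1 u=1 r=0 q=0 p=0
t0.Δ3 clk=1 u=0 r=0 q=0 p=0
t1.Δ0 clk=1 u=0 r=0 q=0 p=0
t1.Δ1 clk=0 u=0 r=0 q=0 p=0
t2.Δ0 clk=0 u=0 r=0 q=0 p=0
t2.Δ1 clk=1 u=0 r=0 q=0 p=0
t2.Δ2 clk=1 u=0 r=1 q=0 p=0
t2.Δ3 clk=1 u=1 r=1 q=0 p=0
t3.Δ0 clk=1 u=1 r=1 q=0 p=0
t3.Δ1 clk=0 u=1 r=1 q=0 p=0
t4.Δ0 clk=0 u=1 r=1 q=0 p=0
t4.Δ1 clk=1 u=1 r=1 q=0 p=0
t4.Δ2 clk=1 u=1 r=0 q=1 p=0

2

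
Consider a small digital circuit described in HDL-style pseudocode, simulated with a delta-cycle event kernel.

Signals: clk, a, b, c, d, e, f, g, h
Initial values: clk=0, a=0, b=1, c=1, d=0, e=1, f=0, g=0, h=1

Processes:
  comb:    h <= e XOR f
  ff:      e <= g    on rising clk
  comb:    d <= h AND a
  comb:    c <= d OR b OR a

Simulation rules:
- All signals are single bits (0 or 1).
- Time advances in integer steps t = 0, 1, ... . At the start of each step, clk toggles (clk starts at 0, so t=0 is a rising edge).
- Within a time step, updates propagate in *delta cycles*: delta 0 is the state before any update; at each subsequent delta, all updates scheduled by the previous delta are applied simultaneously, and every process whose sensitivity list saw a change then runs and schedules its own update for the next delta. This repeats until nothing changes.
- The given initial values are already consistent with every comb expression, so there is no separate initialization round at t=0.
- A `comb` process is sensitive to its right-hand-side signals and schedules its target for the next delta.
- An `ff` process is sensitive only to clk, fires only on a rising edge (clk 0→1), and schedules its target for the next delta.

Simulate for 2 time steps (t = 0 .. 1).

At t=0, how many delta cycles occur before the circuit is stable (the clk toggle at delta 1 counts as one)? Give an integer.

t0.Δ0 h=1 b=1 c=1 e=1 d=0 clk=0 g=0 f=0 a=0
t0.Δ1 h=1 b=1 c=1 e=1 d=0 clk=1 g=0 f=0 a=0
t0.Δ2 h=1 b=1 c=1 e=0 d=0 clk=1 g=0 f=0 a=0
t0.Δ3 h=0 b=1 c=1 e=0 d=0 clk=1 g=0 f=0 a=0
t1.Δ0 h=0 b=1 c=1 e=0 d=0 clk=1 g=0 f=0 a=0
t1.Δ1 h=0 b=1 c=1 e=0 d=0 clk=0 g=0 f=0 a=0

3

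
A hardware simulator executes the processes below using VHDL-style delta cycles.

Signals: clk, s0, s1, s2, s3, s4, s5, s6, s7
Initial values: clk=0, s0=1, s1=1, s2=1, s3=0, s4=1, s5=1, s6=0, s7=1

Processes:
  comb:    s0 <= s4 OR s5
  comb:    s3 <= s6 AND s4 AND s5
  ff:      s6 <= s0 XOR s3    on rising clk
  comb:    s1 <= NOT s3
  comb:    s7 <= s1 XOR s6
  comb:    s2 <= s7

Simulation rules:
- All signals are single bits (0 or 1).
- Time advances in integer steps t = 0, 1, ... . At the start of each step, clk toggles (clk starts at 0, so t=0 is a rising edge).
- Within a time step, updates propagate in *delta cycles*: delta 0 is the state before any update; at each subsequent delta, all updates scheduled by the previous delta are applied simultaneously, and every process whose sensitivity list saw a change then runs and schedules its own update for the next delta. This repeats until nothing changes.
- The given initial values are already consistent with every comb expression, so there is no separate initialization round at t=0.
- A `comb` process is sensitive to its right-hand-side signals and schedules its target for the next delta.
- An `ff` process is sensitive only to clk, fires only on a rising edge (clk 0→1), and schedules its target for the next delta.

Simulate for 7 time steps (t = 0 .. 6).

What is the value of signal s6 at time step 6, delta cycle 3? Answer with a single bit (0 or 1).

0

t=0 Δ0: s3=0 s5=1 s1=1 s2=1 s0=1 s7=1 clk=0 s4=1 s6=0
  Δ1: clk:0→1
  Δ2: s6:0→1
  Δ3: s3:0→1, s7:1→0
  Δ4: s1:1→0, s2:1→0
  Δ5: s7:0→1
  Δ6: s2:0→1
  (6Δ to stable)
t=1 Δ0: s3=1 s5=1 s1=0 s2=1 s0=1 s7=1 clk=1 s4=1 s6=1
  Δ1: clk:1→0
  (1Δ to stable)
t=2 Δ0: s3=1 s5=1 s1=0 s2=1 s0=1 s7=1 clk=0 s4=1 s6=1
  Δ1: clk:0→1
  Δ2: s6:1→0
  Δ3: s3:1→0, s7:1→0
  Δ4: s1:0→1, s2:1→0
  Δ5: s7:0→1
  Δ6: s2:0→1
  (6Δ to stable)
t=3 Δ0: s3=0 s5=1 s1=1 s2=1 s0=1 s7=1 clk=1 s4=1 s6=0
  Δ1: clk:1→0
  (1Δ to stable)
t=4 Δ0: s3=0 s5=1 s1=1 s2=1 s0=1 s7=1 clk=0 s4=1 s6=0
  Δ1: clk:0→1
  Δ2: s6:0→1
  Δ3: s3:0→1, s7:1→0
  Δ4: s1:1→0, s2:1→0
  Δ5: s7:0→1
  Δ6: s2:0→1
  (6Δ to stable)
t=5 Δ0: s3=1 s5=1 s1=0 s2=1 s0=1 s7=1 clk=1 s4=1 s6=1
  Δ1: clk:1→0
  (1Δ to stable)
t=6 Δ0: s3=1 s5=1 s1=0 s2=1 s0=1 s7=1 clk=0 s4=1 s6=1
  Δ1: clk:0→1
  Δ2: s6:1→0
  Δ3: s3:1→0, s7:1→0
  Δ4: s1:0→1, s2:1→0
  Δ5: s7:0→1
  Δ6: s2:0→1
  (6Δ to stable)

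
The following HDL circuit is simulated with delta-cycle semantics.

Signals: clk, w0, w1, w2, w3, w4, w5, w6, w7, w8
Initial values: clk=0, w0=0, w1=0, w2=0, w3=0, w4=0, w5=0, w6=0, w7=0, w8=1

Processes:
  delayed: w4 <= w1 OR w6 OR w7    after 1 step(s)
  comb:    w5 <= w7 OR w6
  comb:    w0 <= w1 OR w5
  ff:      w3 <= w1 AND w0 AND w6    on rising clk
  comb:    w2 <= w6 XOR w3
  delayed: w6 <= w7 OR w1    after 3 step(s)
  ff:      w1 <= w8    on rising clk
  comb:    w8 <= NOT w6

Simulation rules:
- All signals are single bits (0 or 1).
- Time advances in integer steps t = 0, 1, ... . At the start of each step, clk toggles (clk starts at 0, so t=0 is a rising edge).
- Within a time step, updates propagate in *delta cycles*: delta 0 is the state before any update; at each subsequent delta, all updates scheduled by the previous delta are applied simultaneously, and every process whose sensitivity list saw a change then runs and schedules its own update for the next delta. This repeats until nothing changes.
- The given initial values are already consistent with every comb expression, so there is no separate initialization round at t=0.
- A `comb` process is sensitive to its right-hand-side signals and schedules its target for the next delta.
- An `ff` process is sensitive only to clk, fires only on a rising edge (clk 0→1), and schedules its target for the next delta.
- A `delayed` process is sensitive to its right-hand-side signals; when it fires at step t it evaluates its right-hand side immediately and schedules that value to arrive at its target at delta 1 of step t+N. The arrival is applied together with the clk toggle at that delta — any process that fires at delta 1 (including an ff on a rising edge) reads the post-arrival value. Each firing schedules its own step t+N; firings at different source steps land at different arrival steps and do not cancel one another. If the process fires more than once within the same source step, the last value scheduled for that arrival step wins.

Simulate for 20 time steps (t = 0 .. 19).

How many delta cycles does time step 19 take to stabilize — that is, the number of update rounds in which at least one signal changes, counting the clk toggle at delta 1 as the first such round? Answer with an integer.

t0.Δ0 w0=0 clk=0 w7=0 w4=0 w3=0 w2=0 w6=0 w8=1 w5=0 w1=0
t0.Δ1 w0=0 clk=1 w7=0 w4=0 w3=0 w2=0 w6=0 w8=1 w5=0 w1=0
t0.Δ2 w0=0 clk=1 w7=0 w4=0 w3=0 w2=0 w6=0 w8=1 w5=0 w1=1
t0.Δ3 w0=1 clk=1 w7=0 w4=0 w3=0 w2=0 w6=0 w8=1 w5=0 w1=1
t1.Δ0 w0=1 clk=1 w7=0 w4=0 w3=0 w2=0 w6=0 w8=1 w5=0 w1=1
t1.Δ1 w0=1 clk=0 w7=0 w4=1 w3=0 w2=0 w6=0 w8=1 w5=0 w1=1
t2.Δ0 w0=1 clk=0 w7=0 w4=1 w3=0 w2=0 w6=0 w8=1 w5=0 w1=1
t2.Δ1 w0=1 clk=1 w7=0 w4=1 w3=0 w2=0 w6=0 w8=1 w5=0 w1=1
t3.Δ0 w0=1 clk=1 w7=0 w4=1 w3=0 w2=0 w6=0 w8=1 w5=0 w1=1
t3.Δ1 w0=1 clk=0 w7=0 w4=1 w3=0 w2=0 w6=1 w8=1 w5=0 w1=1
t3.Δ2 w0=1 clk=0 w7=0 w4=1 w3=0 w2=1 w6=1 w8=0 w5=1 w1=1
t4.Δ0 w0=1 clk=0 w7=0 w4=1 w3=0 w2=1 w6=1 w8=0 w5=1 w1=1
t4.Δ1 w0=1 clk=1 w7=0 w4=1 w3=0 w2=1 w6=1 w8=0 w5=1 w1=1
t4.Δ2 w0=1 clk=1 w7=0 w4=1 w3=1 w2=1 w6=1 w8=0 w5=1 w1=0
t4.Δ3 w0=1 clk=1 w7=0 w4=1 w3=1 w2=0 w6=1 w8=0 w5=1 w1=0
t5.Δ0 w0=1 clk=1 w7=0 w4=1 w3=1 w2=0 w6=1 w8=0 w5=1 w1=0
t5.Δ1 w0=1 clk=0 w7=0 w4=1 w3=1 w2=0 w6=1 w8=0 w5=1 w1=0
t6.Δ0 w0=1 clk=0 w7=0 w4=1 w3=1 w2=0 w6=1 w8=0 w5=1 w1=0
t6.Δ1 w0=1 clk=1 w7=0 w4=1 w3=1 w2=0 w6=1 w8=0 w5=1 w1=0
t6.Δ2 w0=1 clk=1 w7=0 w4=1 w3=0 w2=0 w6=1 w8=0 w5=1 w1=0
t6.Δ3 w0=1 clk=1 w7=0 w4=1 w3=0 w2=1 w6=1 w8=0 w5=1 w1=0
t7.Δ0 w0=1 clk=1 w7=0 w4=1 w3=0 w2=1 w6=1 w8=0 w5=1 w1=0
t7.Δ1 w0=1 clk=0 w7=0 w4=1 w3=0 w2=1 w6=0 w8=0 w5=1 w1=0
t7.Δ2 w0=1 clk=0 w7=0 w4=1 w3=0 w2=0 w6=0 w8=1 w5=0 w1=0
t7.Δ3 w0=0 clk=0 w7=0 w4=1 w3=0 w2=0 w6=0 w8=1 w5=0 w1=0
t8.Δ0 w0=0 clk=0 w7=0 w4=1 w3=0 w2=0 w6=0 w8=1 w5=0 w1=0
t8.Δ1 w0=0 clk=1 w7=0 w4=0 w3=0 w2=0 w6=0 w8=1 w5=0 w1=0
t8.Δ2 w0=0 clk=1 w7=0 w4=0 w3=0 w2=0 w6=0 w8=1 w5=0 w1=1
t8.Δ3 w0=1 clk=1 w7=0 w4=0 w3=0 w2=0 w6=0 w8=1 w5=0 w1=1
t9.Δ0 w0=1 clk=1 w7=0 w4=0 w3=0 w2=0 w6=0 w8=1 w5=0 w1=1
t9.Δ1 w0=1 clk=0 w7=0 w4=1 w3=0 w2=0 w6=0 w8=1 w5=0 w1=1
t10.Δ0 w0=1 clk=0 w7=0 w4=1 w3=0 w2=0 w6=0 w8=1 w5=0 w1=1
t10.Δ1 w0=1 clk=1 w7=0 w4=1 w3=0 w2=0 w6=0 w8=1 w5=0 w1=1
t11.Δ0 w0=1 clk=1 w7=0 w4=1 w3=0 w2=0 w6=0 w8=1 w5=0 w1=1
t11.Δ1 w0=1 clk=0 w7=0 w4=1 w3=0 w2=0 w6=1 w8=1 w5=0 w1=1
t11.Δ2 w0=1 clk=0 w7=0 w4=1 w3=0 w2=1 w6=1 w8=0 w5=1 w1=1
t12.Δ0 w0=1 clk=0 w7=0 w4=1 w3=0 w2=1 w6=1 w8=0 w5=1 w1=1
t12.Δ1 w0=1 clk=1 w7=0 w4=1 w3=0 w2=1 w6=1 w8=0 w5=1 w1=1
t12.Δ2 w0=1 clk=1 w7=0 w4=1 w3=1 w2=1 w6=1 w8=0 w5=1 w1=0
t12.Δ3 w0=1 clk=1 w7=0 w4=1 w3=1 w2=0 w6=1 w8=0 w5=1 w1=0
t13.Δ0 w0=1 clk=1 w7=0 w4=1 w3=1 w2=0 w6=1 w8=0 w5=1 w1=0
t13.Δ1 w0=1 clk=0 w7=0 w4=1 w3=1 w2=0 w6=1 w8=0 w5=1 w1=0
t14.Δ0 w0=1 clk=0 w7=0 w4=1 w3=1 w2=0 w6=1 w8=0 w5=1 w1=0
t14.Δ1 w0=1 clk=1 w7=0 w4=1 w3=1 w2=0 w6=1 w8=0 w5=1 w1=0
t14.Δ2 w0=1 clk=1 w7=0 w4=1 w3=0 w2=0 w6=1 w8=0 w5=1 w1=0
t14.Δ3 w0=1 clk=1 w7=0 w4=1 w3=0 w2=1 w6=1 w8=0 w5=1 w1=0
t15.Δ0 w0=1 clk=1 w7=0 w4=1 w3=0 w2=1 w6=1 w8=0 w5=1 w1=0
t15.Δ1 w0=1 clk=0 w7=0 w4=1 w3=0 w2=1 w6=0 w8=0 w5=1 w1=0
t15.Δ2 w0=1 clk=0 w7=0 w4=1 w3=0 w2=0 w6=0 w8=1 w5=0 w1=0
t15.Δ3 w0=0 clk=0 w7=0 w4=1 w3=0 w2=0 w6=0 w8=1 w5=0 w1=0
t16.Δ0 w0=0 clk=0 w7=0 w4=1 w3=0 w2=0 w6=0 w8=1 w5=0 w1=0
t16.Δ1 w0=0 clk=1 w7=0 w4=0 w3=0 w2=0 w6=0 w8=1 w5=0 w1=0
t16.Δ2 w0=0 clk=1 w7=0 w4=0 w3=0 w2=0 w6=0 w8=1 w5=0 w1=1
t16.Δ3 w0=1 clk=1 w7=0 w4=0 w3=0 w2=0 w6=0 w8=1 w5=0 w1=1
t17.Δ0 w0=1 clk=1 w7=0 w4=0 w3=0 w2=0 w6=0 w8=1 w5=0 w1=1
t17.Δ1 w0=1 clk=0 w7=0 w4=1 w3=0 w2=0 w6=0 w8=1 w5=0 w1=1
t18.Δ0 w0=1 clk=0 w7=0 w4=1 w3=0 w2=0 w6=0 w8=1 w5=0 w1=1
t18.Δ1 w0=1 clk=1 w7=0 w4=1 w3=0 w2=0 w6=0 w8=1 w5=0 w1=1
t19.Δ0 w0=1 clk=1 w7=0 w4=1 w3=0 w2=0 w6=0 w8=1 w5=0 w1=1
t19.Δ1 w0=1 clk=0 w7=0 w4=1 w3=0 w2=0 w6=1 w8=1 w5=0 w1=1
t19.Δ2 w0=1 clk=0 w7=0 w4=1 w3=0 w2=1 w6=1 w8=0 w5=1 w1=1

2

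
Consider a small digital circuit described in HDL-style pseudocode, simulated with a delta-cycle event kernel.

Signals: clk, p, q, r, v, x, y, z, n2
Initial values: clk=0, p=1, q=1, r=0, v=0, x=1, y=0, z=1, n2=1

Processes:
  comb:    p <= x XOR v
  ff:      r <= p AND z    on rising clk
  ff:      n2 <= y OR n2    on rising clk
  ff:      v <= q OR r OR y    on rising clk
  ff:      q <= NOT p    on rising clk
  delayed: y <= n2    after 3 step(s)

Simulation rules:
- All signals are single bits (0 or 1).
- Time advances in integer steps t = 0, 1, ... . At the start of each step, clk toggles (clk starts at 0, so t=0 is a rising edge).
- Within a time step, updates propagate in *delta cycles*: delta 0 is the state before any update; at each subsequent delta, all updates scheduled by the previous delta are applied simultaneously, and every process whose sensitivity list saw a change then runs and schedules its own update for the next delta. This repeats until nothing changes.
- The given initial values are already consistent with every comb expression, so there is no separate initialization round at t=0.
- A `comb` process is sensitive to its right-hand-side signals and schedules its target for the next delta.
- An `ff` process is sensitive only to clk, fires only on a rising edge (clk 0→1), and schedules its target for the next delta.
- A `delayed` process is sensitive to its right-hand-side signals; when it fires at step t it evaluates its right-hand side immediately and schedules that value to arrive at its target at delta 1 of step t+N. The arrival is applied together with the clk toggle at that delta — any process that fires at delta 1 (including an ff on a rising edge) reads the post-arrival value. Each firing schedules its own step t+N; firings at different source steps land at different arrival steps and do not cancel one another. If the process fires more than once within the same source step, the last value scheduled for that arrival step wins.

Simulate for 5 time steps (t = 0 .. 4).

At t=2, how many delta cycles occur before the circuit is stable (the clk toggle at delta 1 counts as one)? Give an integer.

2

t=0 Δ0: z=1 clk=0 v=0 y=0 r=0 n2=1 q=1 x=1 p=1
  Δ1: clk:0→1
  Δ2: v:0→1, r:0→1, q:1→0
  Δ3: p:1→0
  (3Δ to stable)
t=1 Δ0: z=1 clk=1 v=1 y=0 r=1 n2=1 q=0 x=1 p=0
  Δ1: clk:1→0
  (1Δ to stable)
t=2 Δ0: z=1 clk=0 v=1 y=0 r=1 n2=1 q=0 x=1 p=0
  Δ1: clk:0→1
  Δ2: r:1→0, q:0→1
  (2Δ to stable)
t=3 Δ0: z=1 clk=1 v=1 y=0 r=0 n2=1 q=1 x=1 p=0
  Δ1: clk:1→0
  (1Δ to stable)
t=4 Δ0: z=1 clk=0 v=1 y=0 r=0 n2=1 q=1 x=1 p=0
  Δ1: clk:0→1
  (1Δ to stable)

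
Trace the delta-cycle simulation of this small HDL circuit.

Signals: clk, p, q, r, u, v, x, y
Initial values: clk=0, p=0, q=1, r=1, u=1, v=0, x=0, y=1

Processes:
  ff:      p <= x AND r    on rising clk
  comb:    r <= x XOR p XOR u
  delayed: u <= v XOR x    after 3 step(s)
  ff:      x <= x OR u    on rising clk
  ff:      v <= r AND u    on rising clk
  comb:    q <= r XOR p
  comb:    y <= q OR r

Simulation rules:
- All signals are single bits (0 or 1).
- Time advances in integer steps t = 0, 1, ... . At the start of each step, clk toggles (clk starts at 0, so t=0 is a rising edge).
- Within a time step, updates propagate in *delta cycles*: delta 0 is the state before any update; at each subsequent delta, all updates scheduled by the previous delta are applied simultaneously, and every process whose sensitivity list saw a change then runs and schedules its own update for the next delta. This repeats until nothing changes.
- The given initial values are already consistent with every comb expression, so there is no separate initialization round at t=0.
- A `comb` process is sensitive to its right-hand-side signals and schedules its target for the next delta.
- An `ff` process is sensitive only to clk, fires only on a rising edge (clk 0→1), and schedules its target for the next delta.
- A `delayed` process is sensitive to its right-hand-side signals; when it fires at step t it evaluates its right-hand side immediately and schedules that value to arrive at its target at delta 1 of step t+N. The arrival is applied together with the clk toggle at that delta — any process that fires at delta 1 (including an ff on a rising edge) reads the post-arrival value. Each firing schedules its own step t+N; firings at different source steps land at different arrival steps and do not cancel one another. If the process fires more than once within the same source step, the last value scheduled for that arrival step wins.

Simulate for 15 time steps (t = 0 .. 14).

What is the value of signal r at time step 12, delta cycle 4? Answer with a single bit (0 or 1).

t=0 Δ0: p=0 x=0 q=1 v=0 u=1 r=1 clk=0 y=1
  Δ1: clk:0→1
  Δ2: x:0→1, v:0→1
  Δ3: r:1→0
  Δ4: q:1→0
  Δ5: y:1→0
  (5Δ to stable)
t=1 Δ0: p=0 x=1 q=0 v=1 u=1 r=0 clk=1 y=0
  Δ1: clk:1→0
  (1Δ to stable)
t=2 Δ0: p=0 x=1 q=0 v=1 u=1 r=0 clk=0 y=0
  Δ1: clk:0→1
  Δ2: v:1→0
  (2Δ to stable)
t=3 Δ0: p=0 x=1 q=0 v=0 u=1 r=0 clk=1 y=0
  Δ1: u:1→0, clk:1→0
  Δ2: r:0→1
  Δ3: q:0→1, y:0→1
  (3Δ to stable)
t=4 Δ0: p=0 x=1 q=1 v=0 u=0 r=1 clk=0 y=1
  Δ1: clk:0→1
  Δ2: p:0→1
  Δ3: q:1→0, r:1→0
  Δ4: q:0→1, y:1→0
  Δ5: y:0→1
  (5Δ to stable)
t=5 Δ0: p=1 x=1 q=1 v=0 u=0 r=0 clk=1 y=1
  Δ1: u:0→1, clk:1→0
  Δ2: r:0→1
  Δ3: q:1→0
  (3Δ to stable)
t=6 Δ0: p=1 x=1 q=0 v=0 u=1 r=1 clk=0 y=1
  Δ1: clk:0→1
  Δ2: v:0→1
  (2Δ to stable)
t=7 Δ0: p=1 x=1 q=0 v=1 u=1 r=1 clk=1 y=1
  Δ1: clk:1→0
  (1Δ to stable)
t=8 Δ0: p=1 x=1 q=0 v=1 u=1 r=1 clk=0 y=1
  Δ1: clk:0→1
  (1Δ to stable)
t=9 Δ0: p=1 x=1 q=0 v=1 u=1 r=1 clk=1 y=1
  Δ1: u:1→0, clk:1→0
  Δ2: r:1→0
  Δ3: q:0→1, y:1→0
  Δ4: y:0→1
  (4Δ to stable)
t=10 Δ0: p=1 x=1 q=1 v=1 u=0 r=0 clk=0 y=1
  Δ1: clk:0→1
  Δ2: p:1→0, v:1→0
  Δ3: q:1→0, r:0→1
  Δ4: q:0→1
  (4Δ to stable)
t=11 Δ0: p=0 x=1 q=1 v=0 u=0 r=1 clk=1 y=1
  Δ1: clk:1→0
  (1Δ to stable)
t=12 Δ0: p=0 x=1 q=1 v=0 u=0 r=1 clk=0 y=1
  Δ1: clk:0→1
  Δ2: p:0→1
  Δ3: q:1→0, r:1→0
  Δ4: q:0→1, y:1→0
  Δ5: y:0→1
  (5Δ to stable)
t=13 Δ0: p=1 x=1 q=1 v=0 u=0 r=0 clk=1 y=1
  Δ1: u:0→1, clk:1→0
  Δ2: r:0→1
  Δ3: q:1→0
  (3Δ to stable)
t=14 Δ0: p=1 x=1 q=0 v=0 u=1 r=1 clk=0 y=1
  Δ1: clk:0→1
  Δ2: v:0→1
  (2Δ to stable)

0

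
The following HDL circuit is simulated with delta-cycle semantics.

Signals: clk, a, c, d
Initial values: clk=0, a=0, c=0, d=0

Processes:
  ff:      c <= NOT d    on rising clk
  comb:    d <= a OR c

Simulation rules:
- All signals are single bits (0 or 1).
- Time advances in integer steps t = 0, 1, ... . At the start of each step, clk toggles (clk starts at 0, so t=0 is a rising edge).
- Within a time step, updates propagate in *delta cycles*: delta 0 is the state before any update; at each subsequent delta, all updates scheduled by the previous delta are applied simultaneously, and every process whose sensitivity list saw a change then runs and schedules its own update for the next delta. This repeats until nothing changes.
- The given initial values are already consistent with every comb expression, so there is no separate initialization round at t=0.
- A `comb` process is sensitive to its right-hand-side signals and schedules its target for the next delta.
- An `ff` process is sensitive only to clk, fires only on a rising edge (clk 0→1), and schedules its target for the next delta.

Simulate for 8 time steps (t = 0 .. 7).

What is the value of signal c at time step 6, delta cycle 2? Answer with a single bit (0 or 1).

0

t0.Δ0 a=0 c=0 d=0 clk=0
t0.Δ1 a=0 c=0 d=0 clk=1
t0.Δ2 a=0 c=1 d=0 clk=1
t0.Δ3 a=0 c=1 d=1 clk=1
t1.Δ0 a=0 c=1 d=1 clk=1
t1.Δ1 a=0 c=1 d=1 clk=0
t2.Δ0 a=0 c=1 d=1 clk=0
t2.Δ1 a=0 c=1 d=1 clk=1
t2.Δ2 a=0 c=0 d=1 clk=1
t2.Δ3 a=0 c=0 d=0 clk=1
t3.Δ0 a=0 c=0 d=0 clk=1
t3.Δ1 a=0 c=0 d=0 clk=0
t4.Δ0 a=0 c=0 d=0 clk=0
t4.Δ1 a=0 c=0 d=0 clk=1
t4.Δ2 a=0 c=1 d=0 clk=1
t4.Δ3 a=0 c=1 d=1 clk=1
t5.Δ0 a=0 c=1 d=1 clk=1
t5.Δ1 a=0 c=1 d=1 clk=0
t6.Δ0 a=0 c=1 d=1 clk=0
t6.Δ1 a=0 c=1 d=1 clk=1
t6.Δ2 a=0 c=0 d=1 clk=1
t6.Δ3 a=0 c=0 d=0 clk=1
t7.Δ0 a=0 c=0 d=0 clk=1
t7.Δ1 a=0 c=0 d=0 clk=0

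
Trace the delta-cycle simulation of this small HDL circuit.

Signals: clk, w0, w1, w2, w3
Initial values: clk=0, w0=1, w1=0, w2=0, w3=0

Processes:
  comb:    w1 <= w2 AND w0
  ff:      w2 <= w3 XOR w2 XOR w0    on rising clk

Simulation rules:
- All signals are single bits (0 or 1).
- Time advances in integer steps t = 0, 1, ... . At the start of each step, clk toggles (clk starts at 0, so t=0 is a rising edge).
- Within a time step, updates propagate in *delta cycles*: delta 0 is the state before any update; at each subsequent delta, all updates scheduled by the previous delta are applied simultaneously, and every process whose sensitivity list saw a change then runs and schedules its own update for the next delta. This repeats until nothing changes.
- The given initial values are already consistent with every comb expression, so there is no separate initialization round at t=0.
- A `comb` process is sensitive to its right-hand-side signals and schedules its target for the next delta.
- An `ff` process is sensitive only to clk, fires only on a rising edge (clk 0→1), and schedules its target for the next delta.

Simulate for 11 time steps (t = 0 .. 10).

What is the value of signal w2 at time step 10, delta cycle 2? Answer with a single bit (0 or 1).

0

t0.Δ0 w1=0 w3=0 clk=0 w2=0 w0=1
t0.Δ1 w1=0 w3=0 clk=1 w2=0 w0=1
t0.Δ2 w1=0 w3=0 clk=1 w2=1 w0=1
t0.Δ3 w1=1 w3=0 clk=1 w2=1 w0=1
t1.Δ0 w1=1 w3=0 clk=1 w2=1 w0=1
t1.Δ1 w1=1 w3=0 clk=0 w2=1 w0=1
t2.Δ0 w1=1 w3=0 clk=0 w2=1 w0=1
t2.Δ1 w1=1 w3=0 clk=1 w2=1 w0=1
t2.Δ2 w1=1 w3=0 clk=1 w2=0 w0=1
t2.Δ3 w1=0 w3=0 clk=1 w2=0 w0=1
t3.Δ0 w1=0 w3=0 clk=1 w2=0 w0=1
t3.Δ1 w1=0 w3=0 clk=0 w2=0 w0=1
t4.Δ0 w1=0 w3=0 clk=0 w2=0 w0=1
t4.Δ1 w1=0 w3=0 clk=1 w2=0 w0=1
t4.Δ2 w1=0 w3=0 clk=1 w2=1 w0=1
t4.Δ3 w1=1 w3=0 clk=1 w2=1 w0=1
t5.Δ0 w1=1 w3=0 clk=1 w2=1 w0=1
t5.Δ1 w1=1 w3=0 clk=0 w2=1 w0=1
t6.Δ0 w1=1 w3=0 clk=0 w2=1 w0=1
t6.Δ1 w1=1 w3=0 clk=1 w2=1 w0=1
t6.Δ2 w1=1 w3=0 clk=1 w2=0 w0=1
t6.Δ3 w1=0 w3=0 clk=1 w2=0 w0=1
t7.Δ0 w1=0 w3=0 clk=1 w2=0 w0=1
t7.Δ1 w1=0 w3=0 clk=0 w2=0 w0=1
t8.Δ0 w1=0 w3=0 clk=0 w2=0 w0=1
t8.Δ1 w1=0 w3=0 clk=1 w2=0 w0=1
t8.Δ2 w1=0 w3=0 clk=1 w2=1 w0=1
t8.Δ3 w1=1 w3=0 clk=1 w2=1 w0=1
t9.Δ0 w1=1 w3=0 clk=1 w2=1 w0=1
t9.Δ1 w1=1 w3=0 clk=0 w2=1 w0=1
t10.Δ0 w1=1 w3=0 clk=0 w2=1 w0=1
t10.Δ1 w1=1 w3=0 clk=1 w2=1 w0=1
t10.Δ2 w1=1 w3=0 clk=1 w2=0 w0=1
t10.Δ3 w1=0 w3=0 clk=1 w2=0 w0=1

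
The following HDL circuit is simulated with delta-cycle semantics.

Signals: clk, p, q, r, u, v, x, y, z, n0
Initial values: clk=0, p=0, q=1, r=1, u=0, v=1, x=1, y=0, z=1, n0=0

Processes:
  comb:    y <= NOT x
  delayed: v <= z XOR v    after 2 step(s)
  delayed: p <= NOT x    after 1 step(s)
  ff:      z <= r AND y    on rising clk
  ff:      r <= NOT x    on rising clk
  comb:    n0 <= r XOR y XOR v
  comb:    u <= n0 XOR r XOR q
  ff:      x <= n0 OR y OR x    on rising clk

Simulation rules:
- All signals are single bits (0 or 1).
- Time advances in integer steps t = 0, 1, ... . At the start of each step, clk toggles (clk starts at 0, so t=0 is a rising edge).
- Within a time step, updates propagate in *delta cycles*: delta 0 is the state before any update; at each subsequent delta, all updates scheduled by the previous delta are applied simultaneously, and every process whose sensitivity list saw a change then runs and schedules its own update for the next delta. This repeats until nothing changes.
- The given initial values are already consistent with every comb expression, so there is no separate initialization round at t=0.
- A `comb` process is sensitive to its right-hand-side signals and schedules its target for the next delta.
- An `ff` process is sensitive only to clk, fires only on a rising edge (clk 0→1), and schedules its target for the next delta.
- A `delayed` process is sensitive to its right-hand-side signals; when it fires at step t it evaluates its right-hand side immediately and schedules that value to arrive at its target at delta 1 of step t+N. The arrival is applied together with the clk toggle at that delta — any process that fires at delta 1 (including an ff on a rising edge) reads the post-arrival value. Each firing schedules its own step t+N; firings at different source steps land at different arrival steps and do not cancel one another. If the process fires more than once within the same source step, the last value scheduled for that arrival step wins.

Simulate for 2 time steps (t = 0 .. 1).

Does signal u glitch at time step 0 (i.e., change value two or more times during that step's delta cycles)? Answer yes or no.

t0.Δ0 y=0 x=1 u=0 clk=0 n0=0 p=0 r=1 q=1 v=1 z=1
t0.Δ1 y=0 x=1 u=0 clk=1 n0=0 p=0 r=1 q=1 v=1 z=1
t0.Δ2 y=0 x=1 u=0 clk=1 n0=0 p=0 r=0 q=1 v=1 z=0
t0.Δ3 y=0 x=1 u=1 clk=1 n0=1 p=0 r=0 q=1 v=1 z=0
t0.Δ4 y=0 x=1 u=0 clk=1 n0=1 p=0 r=0 q=1 v=1 z=0
t1.Δ0 y=0 x=1 u=0 clk=1 n0=1 p=0 r=0 q=1 v=1 z=0
t1.Δ1 y=0 x=1 u=0 clk=0 n0=1 p=0 r=0 q=1 v=1 z=0

yes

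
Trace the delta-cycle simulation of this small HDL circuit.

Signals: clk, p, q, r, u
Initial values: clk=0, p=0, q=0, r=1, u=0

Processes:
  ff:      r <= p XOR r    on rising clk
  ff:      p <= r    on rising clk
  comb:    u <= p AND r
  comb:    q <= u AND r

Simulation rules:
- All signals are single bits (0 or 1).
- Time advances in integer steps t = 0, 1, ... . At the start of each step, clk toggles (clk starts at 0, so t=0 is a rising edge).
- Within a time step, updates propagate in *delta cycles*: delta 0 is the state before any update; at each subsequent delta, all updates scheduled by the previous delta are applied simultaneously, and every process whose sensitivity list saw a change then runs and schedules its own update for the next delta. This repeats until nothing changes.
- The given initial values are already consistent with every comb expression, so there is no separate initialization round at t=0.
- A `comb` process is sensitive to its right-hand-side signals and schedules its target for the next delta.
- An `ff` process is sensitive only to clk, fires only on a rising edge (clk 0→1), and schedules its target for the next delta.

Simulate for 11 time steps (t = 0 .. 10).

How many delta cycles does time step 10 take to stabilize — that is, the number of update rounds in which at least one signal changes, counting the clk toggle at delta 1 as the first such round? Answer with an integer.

2

t0.Δ0 r=1 clk=0 p=0 u=0 q=0
t0.Δ1 r=1 clk=1 p=0 u=0 q=0
t0.Δ2 r=1 clk=1 p=1 u=0 q=0
t0.Δ3 r=1 clk=1 p=1 u=1 q=0
t0.Δ4 r=1 clk=1 p=1 u=1 q=1
t1.Δ0 r=1 clk=1 p=1 u=1 q=1
t1.Δ1 r=1 clk=0 p=1 u=1 q=1
t2.Δ0 r=1 clk=0 p=1 u=1 q=1
t2.Δ1 r=1 clk=1 p=1 u=1 q=1
t2.Δ2 r=0 clk=1 p=1 u=1 q=1
t2.Δ3 r=0 clk=1 p=1 u=0 q=0
t3.Δ0 r=0 clk=1 p=1 u=0 q=0
t3.Δ1 r=0 clk=0 p=1 u=0 q=0
t4.Δ0 r=0 clk=0 p=1 u=0 q=0
t4.Δ1 r=0 clk=1 p=1 u=0 q=0
t4.Δ2 r=1 clk=1 p=0 u=0 q=0
t5.Δ0 r=1 clk=1 p=0 u=0 q=0
t5.Δ1 r=1 clk=0 p=0 u=0 q=0
t6.Δ0 r=1 clk=0 p=0 u=0 q=0
t6.Δ1 r=1 clk=1 p=0 u=0 q=0
t6.Δ2 r=1 clk=1 p=1 u=0 q=0
t6.Δ3 r=1 clk=1 p=1 u=1 q=0
t6.Δ4 r=1 clk=1 p=1 u=1 q=1
t7.Δ0 r=1 clk=1 p=1 u=1 q=1
t7.Δ1 r=1 clk=0 p=1 u=1 q=1
t8.Δ0 r=1 clk=0 p=1 u=1 q=1
t8.Δ1 r=1 clk=1 p=1 u=1 q=1
t8.Δ2 r=0 clk=1 p=1 u=1 q=1
t8.Δ3 r=0 clk=1 p=1 u=0 q=0
t9.Δ0 r=0 clk=1 p=1 u=0 q=0
t9.Δ1 r=0 clk=0 p=1 u=0 q=0
t10.Δ0 r=0 clk=0 p=1 u=0 q=0
t10.Δ1 r=0 clk=1 p=1 u=0 q=0
t10.Δ2 r=1 clk=1 p=0 u=0 q=0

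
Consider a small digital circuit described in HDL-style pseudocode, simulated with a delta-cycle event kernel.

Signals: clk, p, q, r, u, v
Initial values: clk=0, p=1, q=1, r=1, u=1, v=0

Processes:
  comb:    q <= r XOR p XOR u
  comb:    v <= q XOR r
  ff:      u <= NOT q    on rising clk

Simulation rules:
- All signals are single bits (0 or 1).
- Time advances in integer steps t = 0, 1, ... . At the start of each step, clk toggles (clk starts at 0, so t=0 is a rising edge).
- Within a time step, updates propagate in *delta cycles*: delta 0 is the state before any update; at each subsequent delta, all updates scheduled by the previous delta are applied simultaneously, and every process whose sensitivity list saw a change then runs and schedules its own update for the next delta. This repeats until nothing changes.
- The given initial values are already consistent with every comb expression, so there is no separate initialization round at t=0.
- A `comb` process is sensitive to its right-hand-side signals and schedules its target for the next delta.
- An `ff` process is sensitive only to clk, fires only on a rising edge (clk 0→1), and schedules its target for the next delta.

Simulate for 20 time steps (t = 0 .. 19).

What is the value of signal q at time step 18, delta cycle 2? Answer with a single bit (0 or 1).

0

[bits: u,p,q,v,r,clk]
t=0: Δ0=111010 Δ1=111011 Δ2=011011 Δ3=010011 Δ4=010111 | 4Δ
t=1: Δ0=010111 Δ1=010110 | 1Δ
t=2: Δ0=010110 Δ1=010111 Δ2=110111 Δ3=111111 Δ4=111011 | 4Δ
t=3: Δ0=111011 Δ1=111010 | 1Δ
t=4: Δ0=111010 Δ1=111011 Δ2=011011 Δ3=010011 Δ4=010111 | 4Δ
t=5: Δ0=010111 Δ1=010110 | 1Δ
t=6: Δ0=010110 Δ1=010111 Δ2=110111 Δ3=111111 Δ4=111011 | 4Δ
t=7: Δ0=111011 Δ1=111010 | 1Δ
t=8: Δ0=111010 Δ1=111011 Δ2=011011 Δ3=010011 Δ4=010111 | 4Δ
t=9: Δ0=010111 Δ1=010110 | 1Δ
t=10: Δ0=010110 Δ1=010111 Δ2=110111 Δ3=111111 Δ4=111011 | 4Δ
t=11: Δ0=111011 Δ1=111010 | 1Δ
t=12: Δ0=111010 Δ1=111011 Δ2=011011 Δ3=010011 Δ4=010111 | 4Δ
t=13: Δ0=010111 Δ1=010110 | 1Δ
t=14: Δ0=010110 Δ1=010111 Δ2=110111 Δ3=111111 Δ4=111011 | 4Δ
t=15: Δ0=111011 Δ1=111010 | 1Δ
t=16: Δ0=111010 Δ1=111011 Δ2=011011 Δ3=010011 Δ4=010111 | 4Δ
t=17: Δ0=010111 Δ1=010110 | 1Δ
t=18: Δ0=010110 Δ1=010111 Δ2=110111 Δ3=111111 Δ4=111011 | 4Δ
t=19: Δ0=111011 Δ1=111010 | 1Δ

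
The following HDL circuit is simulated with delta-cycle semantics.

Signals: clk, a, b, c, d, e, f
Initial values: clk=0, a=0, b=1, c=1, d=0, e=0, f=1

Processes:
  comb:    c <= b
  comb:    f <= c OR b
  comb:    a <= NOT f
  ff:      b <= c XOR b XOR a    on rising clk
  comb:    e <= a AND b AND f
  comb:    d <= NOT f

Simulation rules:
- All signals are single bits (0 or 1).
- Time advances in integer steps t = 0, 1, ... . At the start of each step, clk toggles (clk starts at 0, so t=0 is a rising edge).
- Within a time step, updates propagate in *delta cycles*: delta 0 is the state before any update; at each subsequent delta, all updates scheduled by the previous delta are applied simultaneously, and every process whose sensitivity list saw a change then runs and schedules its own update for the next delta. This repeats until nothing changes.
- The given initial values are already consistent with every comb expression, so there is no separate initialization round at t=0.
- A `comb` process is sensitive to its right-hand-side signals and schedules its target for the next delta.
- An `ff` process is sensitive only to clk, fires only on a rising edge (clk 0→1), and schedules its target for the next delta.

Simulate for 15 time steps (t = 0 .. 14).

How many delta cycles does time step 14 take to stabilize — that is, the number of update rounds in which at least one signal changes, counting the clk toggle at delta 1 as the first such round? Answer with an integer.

5

t0.Δ0 clk=0 e=0 b=1 f=1 a=0 d=0 c=1
t0.Δ1 clk=1 e=0 b=1 f=1 a=0 d=0 c=1
t0.Δ2 clk=1 e=0 b=0 f=1 a=0 d=0 c=1
t0.Δ3 clk=1 e=0 b=0 f=1 a=0 d=0 c=0
t0.Δ4 clk=1 e=0 b=0 f=0 a=0 d=0 c=0
t0.Δ5 clk=1 e=0 b=0 f=0 a=1 d=1 c=0
t1.Δ0 clk=1 e=0 b=0 f=0 a=1 d=1 c=0
t1.Δ1 clk=0 e=0 b=0 f=0 a=1 d=1 c=0
t2.Δ0 clk=0 e=0 b=0 f=0 a=1 d=1 c=0
t2.Δ1 clk=1 e=0 b=0 f=0 a=1 d=1 c=0
t2.Δ2 clk=1 e=0 b=1 f=0 a=1 d=1 c=0
t2.Δ3 clk=1 e=0 b=1 f=1 a=1 d=1 c=1
t2.Δ4 clk=1 e=1 b=1 f=1 a=0 d=0 c=1
t2.Δ5 clk=1 e=0 b=1 f=1 a=0 d=0 c=1
t3.Δ0 clk=1 e=0 b=1 f=1 a=0 d=0 c=1
t3.Δ1 clk=0 e=0 b=1 f=1 a=0 d=0 c=1
t4.Δ0 clk=0 e=0 b=1 f=1 a=0 d=0 c=1
t4.Δ1 clk=1 e=0 b=1 f=1 a=0 d=0 c=1
t4.Δ2 clk=1 e=0 b=0 f=1 a=0 d=0 c=1
t4.Δ3 clk=1 e=0 b=0 f=1 a=0 d=0 c=0
t4.Δ4 clk=1 e=0 b=0 f=0 a=0 d=0 c=0
t4.Δ5 clk=1 e=0 b=0 f=0 a=1 d=1 c=0
t5.Δ0 clk=1 e=0 b=0 f=0 a=1 d=1 c=0
t5.Δ1 clk=0 e=0 b=0 f=0 a=1 d=1 c=0
t6.Δ0 clk=0 e=0 b=0 f=0 a=1 d=1 c=0
t6.Δ1 clk=1 e=0 b=0 f=0 a=1 d=1 c=0
t6.Δ2 clk=1 e=0 b=1 f=0 a=1 d=1 c=0
t6.Δ3 clk=1 e=0 b=1 f=1 a=1 d=1 c=1
t6.Δ4 clk=1 e=1 b=1 f=1 a=0 d=0 c=1
t6.Δ5 clk=1 e=0 b=1 f=1 a=0 d=0 c=1
t7.Δ0 clk=1 e=0 b=1 f=1 a=0 d=0 c=1
t7.Δ1 clk=0 e=0 b=1 f=1 a=0 d=0 c=1
t8.Δ0 clk=0 e=0 b=1 f=1 a=0 d=0 c=1
t8.Δ1 clk=1 e=0 b=1 f=1 a=0 d=0 c=1
t8.Δ2 clk=1 e=0 b=0 f=1 a=0 d=0 c=1
t8.Δ3 clk=1 e=0 b=0 f=1 a=0 d=0 c=0
t8.Δ4 clk=1 e=0 b=0 f=0 a=0 d=0 c=0
t8.Δ5 clk=1 e=0 b=0 f=0 a=1 d=1 c=0
t9.Δ0 clk=1 e=0 b=0 f=0 a=1 d=1 c=0
t9.Δ1 clk=0 e=0 b=0 f=0 a=1 d=1 c=0
t10.Δ0 clk=0 e=0 b=0 f=0 a=1 d=1 c=0
t10.Δ1 clk=1 e=0 b=0 f=0 a=1 d=1 c=0
t10.Δ2 clk=1 e=0 b=1 f=0 a=1 d=1 c=0
t10.Δ3 clk=1 e=0 b=1 f=1 a=1 d=1 c=1
t10.Δ4 clk=1 e=1 b=1 f=1 a=0 d=0 c=1
t10.Δ5 clk=1 e=0 b=1 f=1 a=0 d=0 c=1
t11.Δ0 clk=1 e=0 b=1 f=1 a=0 d=0 c=1
t11.Δ1 clk=0 e=0 b=1 f=1 a=0 d=0 c=1
t12.Δ0 clk=0 e=0 b=1 f=1 a=0 d=0 c=1
t12.Δ1 clk=1 e=0 b=1 f=1 a=0 d=0 c=1
t12.Δ2 clk=1 e=0 b=0 f=1 a=0 d=0 c=1
t12.Δ3 clk=1 e=0 b=0 f=1 a=0 d=0 c=0
t12.Δ4 clk=1 e=0 b=0 f=0 a=0 d=0 c=0
t12.Δ5 clk=1 e=0 b=0 f=0 a=1 d=1 c=0
t13.Δ0 clk=1 e=0 b=0 f=0 a=1 d=1 c=0
t13.Δ1 clk=0 e=0 b=0 f=0 a=1 d=1 c=0
t14.Δ0 clk=0 e=0 b=0 f=0 a=1 d=1 c=0
t14.Δ1 clk=1 e=0 b=0 f=0 a=1 d=1 c=0
t14.Δ2 clk=1 e=0 b=1 f=0 a=1 d=1 c=0
t14.Δ3 clk=1 e=0 b=1 f=1 a=1 d=1 c=1
t14.Δ4 clk=1 e=1 b=1 f=1 a=0 d=0 c=1
t14.Δ5 clk=1 e=0 b=1 f=1 a=0 d=0 c=1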